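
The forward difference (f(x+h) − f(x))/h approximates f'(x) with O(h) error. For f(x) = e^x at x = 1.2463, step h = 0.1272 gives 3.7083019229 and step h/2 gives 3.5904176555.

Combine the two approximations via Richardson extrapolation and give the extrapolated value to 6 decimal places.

The method has order 1: 2^1 = 2.
Difference of the inputs: 3.5904176555 − 3.7083019229 = -0.1178842674
Divide by 2^1 − 1 = 1: (-0.1178842674)/1 = -0.1178842674
R = A(h/2) + (A(h/2) − A(h))/1 = 3.5904176555 − 0.1178842674 = 3.4725333881
Gap between inputs: 1.179e-01; correction applied: −0.1178842674.

3.472533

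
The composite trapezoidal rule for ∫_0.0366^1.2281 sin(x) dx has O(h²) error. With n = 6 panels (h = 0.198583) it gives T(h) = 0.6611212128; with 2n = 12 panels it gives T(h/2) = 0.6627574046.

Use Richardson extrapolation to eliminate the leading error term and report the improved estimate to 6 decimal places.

0.663303

Error is O(h^2); halving h shrinks it by 2^2 = 4.
Numerator 4 × A(h/2) − A(h) = 4 × 0.6627574046 − 0.6611212128 = 1.9899084056
(4 × 0.6627574046 − 0.6611212128)/(4 − 1) = 0.6633028019
Gap between inputs: 1.636e-03; correction applied: +0.0005453973.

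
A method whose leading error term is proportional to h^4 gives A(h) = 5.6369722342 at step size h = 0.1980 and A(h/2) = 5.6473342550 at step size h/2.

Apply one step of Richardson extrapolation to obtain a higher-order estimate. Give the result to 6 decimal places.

r = 4, so 2^r = 16.
16·5.6473342550 − 5.6369722342 = 84.7203758458
Extrapolated: 84.7203758458 / 15 = 5.6480250564
Correction |R − A(h/2)| = 6.908e-04; gap |A(h/2) − A(h)| = 1.036e-02.

5.648025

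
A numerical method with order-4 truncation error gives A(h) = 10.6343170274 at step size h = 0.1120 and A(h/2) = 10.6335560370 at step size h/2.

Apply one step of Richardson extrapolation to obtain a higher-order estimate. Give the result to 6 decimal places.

r = 4, so 2^r = 16.
Weighted: 170.1368965920 − 10.6343170274 = 159.5025795646
Divide by 2^4 − 1 = 15.
159.5025795646 ÷ 15 = 10.6335053043

10.633505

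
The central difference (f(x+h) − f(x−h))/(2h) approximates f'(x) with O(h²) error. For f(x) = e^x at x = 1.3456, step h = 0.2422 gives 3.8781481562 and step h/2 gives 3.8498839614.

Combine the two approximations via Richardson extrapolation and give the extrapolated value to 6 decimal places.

r = 2: numerator weight 4, denominator 3.
4·3.8498839614 = 15.3995358456; subtract 3.8781481562 → 11.5213876894
R = 11.5213876894/3 = 3.8404625631

3.840463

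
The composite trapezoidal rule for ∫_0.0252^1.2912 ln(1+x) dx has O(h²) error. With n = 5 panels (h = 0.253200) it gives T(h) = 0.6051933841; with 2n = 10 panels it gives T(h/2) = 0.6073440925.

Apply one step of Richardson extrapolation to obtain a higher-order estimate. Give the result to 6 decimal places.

0.608061

Method order is 2; weight 2^2 = 4.
4×0.6073440925 − 0.6051933841 = 1.8241829859
Denominator 4 − 1 = 3.
1.8241829859 ÷ 3 = 0.6080609953
Shift from A(h/2): +0.0007169028.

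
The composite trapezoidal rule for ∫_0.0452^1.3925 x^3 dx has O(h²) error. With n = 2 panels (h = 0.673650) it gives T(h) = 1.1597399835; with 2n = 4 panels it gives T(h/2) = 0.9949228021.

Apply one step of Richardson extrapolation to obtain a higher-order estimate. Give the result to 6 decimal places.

The method has order 2: 2^2 = 4.
Weighted: 3.9796912084 − 1.1597399835 = 2.8199512249
(4 × 0.9949228021 − 1.1597399835)/(4 − 1) = 0.9399837416
Shift from A(h/2): −0.0549390605.

0.939984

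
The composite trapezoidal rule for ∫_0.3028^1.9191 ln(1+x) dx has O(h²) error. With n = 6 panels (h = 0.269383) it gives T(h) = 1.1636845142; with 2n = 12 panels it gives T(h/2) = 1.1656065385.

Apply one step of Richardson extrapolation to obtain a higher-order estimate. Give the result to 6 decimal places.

1.166247

With r = 2 the leading error scales as h^2, so the weight is 2^2 = 4.
2^2·A(h/2) = 4.6624261540; minus A(h) gives 3.4987416398.
(4·1.1656065385 − 1.1636845142)/(4 − 1) = 1.1662472133
Correction |R − A(h/2)| = 6.407e-04; gap |A(h/2) − A(h)| = 1.922e-03.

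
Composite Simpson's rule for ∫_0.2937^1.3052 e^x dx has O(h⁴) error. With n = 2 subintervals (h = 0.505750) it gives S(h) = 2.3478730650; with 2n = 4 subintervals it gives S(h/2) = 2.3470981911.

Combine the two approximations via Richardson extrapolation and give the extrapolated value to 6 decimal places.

2.347047

Method order is 4; weight 2^4 = 16.
A(h/2) − A(h) = 2.3470981911 − 2.3478730650 = -0.0007748739
Correction (A(h/2) − A(h))/(16 − 1) = (-0.0007748739)/15 = -0.0000516583
R = 2.3470981911 − 0.0000516583 = 2.3470465328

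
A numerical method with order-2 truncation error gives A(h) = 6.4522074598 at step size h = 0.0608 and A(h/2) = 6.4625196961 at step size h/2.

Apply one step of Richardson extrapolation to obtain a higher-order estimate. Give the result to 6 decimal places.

6.465957

Method order is 2; weight 2^2 = 4.
4*6.4625196961 = 25.8500787844; subtract 6.4522074598 → 19.3978713246
Denominator 4 − 1 = 3.
Result: 6.4659571082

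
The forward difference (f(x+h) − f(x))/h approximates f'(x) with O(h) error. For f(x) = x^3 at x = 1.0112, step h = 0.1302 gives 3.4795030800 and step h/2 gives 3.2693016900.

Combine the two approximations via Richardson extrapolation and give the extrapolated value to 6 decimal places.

3.059100

Method order is 1; weight 2^1 = 2.
2×3.2693016900 = 6.5386033800; 6.5386033800 − 3.4795030800 = 3.0591003000
Extrapolated: 3.0591003000 / 1 = 3.0591003000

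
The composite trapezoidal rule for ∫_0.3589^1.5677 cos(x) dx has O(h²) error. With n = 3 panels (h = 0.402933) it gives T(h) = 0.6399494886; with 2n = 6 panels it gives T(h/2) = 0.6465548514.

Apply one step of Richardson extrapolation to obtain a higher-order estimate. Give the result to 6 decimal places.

r = 2: numerator weight 4, denominator 3.
2^2·A(h/2) = 2.5862194056; minus A(h) gives 1.9462699170.
R = 1.9462699170/3 = 0.6487566390
Correction |R − A(h/2)| = 2.202e-03; gap |A(h/2) − A(h)| = 6.605e-03.

0.648757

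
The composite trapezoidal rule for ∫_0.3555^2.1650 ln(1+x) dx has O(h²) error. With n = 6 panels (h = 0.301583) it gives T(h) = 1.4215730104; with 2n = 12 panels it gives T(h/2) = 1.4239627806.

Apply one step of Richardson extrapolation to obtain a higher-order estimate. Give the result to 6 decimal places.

1.424759

r = 2, so 2^r = 4.
Weighted: 5.6958511224 − 1.4215730104 = 4.2742781120
Divide by 2^2 − 1 = 3.
R = 4.2742781120/3 = 1.4247593707
Correction |R − A(h/2)| = 7.966e-04; gap |A(h/2) − A(h)| = 2.390e-03.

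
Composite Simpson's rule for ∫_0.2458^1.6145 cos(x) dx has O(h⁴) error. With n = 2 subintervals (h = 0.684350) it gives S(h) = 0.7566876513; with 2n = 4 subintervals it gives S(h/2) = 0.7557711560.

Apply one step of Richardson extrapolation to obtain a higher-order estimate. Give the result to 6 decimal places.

Method order is 4; weight 2^4 = 16.
16×0.7557711560 − 0.7566876513 = 11.3356508447
11.3356508447 ÷ 15 = 0.7557100563
Gap between inputs: 9.165e-04; correction applied: −0.0000610997.

0.755710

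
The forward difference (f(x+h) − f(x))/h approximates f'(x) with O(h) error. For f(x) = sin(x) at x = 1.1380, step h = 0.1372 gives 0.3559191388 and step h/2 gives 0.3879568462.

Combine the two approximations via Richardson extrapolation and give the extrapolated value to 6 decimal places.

0.419995

Order 1 gives 2^r = 2 and 2^r − 1 = 1.
Top: 2(0.3879568462) − (0.3559191388) = 0.4199945536
Denominator 2 − 1 = 1.
(2*0.3879568462 − 0.3559191388)/(2 − 1) = 0.4199945536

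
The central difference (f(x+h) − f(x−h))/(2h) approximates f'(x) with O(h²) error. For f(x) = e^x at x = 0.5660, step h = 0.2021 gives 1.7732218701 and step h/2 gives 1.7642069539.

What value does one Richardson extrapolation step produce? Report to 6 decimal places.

r = 2: numerator weight 4, denominator 3.
Top: 4(1.7642069539) − (1.7732218701) = 5.2836059455
Denominator 4 − 1 = 3.
5.2836059455 ÷ 3 = 1.7612019818
Shift from A(h/2): −0.0030049721.

1.761202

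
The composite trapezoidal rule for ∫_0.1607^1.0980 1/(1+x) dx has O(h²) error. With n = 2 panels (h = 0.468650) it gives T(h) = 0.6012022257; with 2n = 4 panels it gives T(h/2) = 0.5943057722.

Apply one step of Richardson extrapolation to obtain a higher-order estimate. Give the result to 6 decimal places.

Order 2 gives 2^r = 4 and 2^r − 1 = 3.
Top: 4(0.5943057722) − (0.6012022257) = 1.7760208631
Divide by 2^2 − 1 = 3.
Result: 0.5920069544
Shift from A(h/2): −0.0022988178.

0.592007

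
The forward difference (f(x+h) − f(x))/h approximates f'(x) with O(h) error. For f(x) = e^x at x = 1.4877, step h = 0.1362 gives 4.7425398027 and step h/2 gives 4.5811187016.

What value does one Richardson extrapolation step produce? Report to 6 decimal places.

4.419698

Order 1 gives 2^r = 2 and 2^r − 1 = 1.
2*4.5811187016 = 9.1622374032; subtract 4.7425398027 → 4.4196976005
Denominator 2 − 1 = 1.
(2*4.5811187016 − 4.7425398027)/(2 − 1) = 4.4196976005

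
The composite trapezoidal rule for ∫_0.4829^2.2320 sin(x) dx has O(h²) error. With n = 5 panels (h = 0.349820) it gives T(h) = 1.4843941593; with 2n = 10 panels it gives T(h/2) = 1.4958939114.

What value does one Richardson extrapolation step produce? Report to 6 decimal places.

The method has order 2: 2^2 = 4.
4×1.4958939114 = 5.9835756456; 5.9835756456 − 1.4843941593 = 4.4991814863
4.4991814863 ÷ 3 = 1.4997271621

1.499727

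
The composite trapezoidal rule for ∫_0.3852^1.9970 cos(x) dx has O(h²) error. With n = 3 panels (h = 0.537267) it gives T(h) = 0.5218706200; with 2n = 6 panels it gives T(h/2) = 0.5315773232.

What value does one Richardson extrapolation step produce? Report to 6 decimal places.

r = 2, so 2^r = 4.
4·0.5315773232 − 0.5218706200 = 1.6044386728
Divide by 2^2 − 1 = 3.
1.6044386728 ÷ 3 = 0.5348128909

0.534813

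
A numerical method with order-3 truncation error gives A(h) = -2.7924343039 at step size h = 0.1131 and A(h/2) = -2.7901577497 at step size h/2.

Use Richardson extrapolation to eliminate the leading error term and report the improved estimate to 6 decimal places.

-2.789833

Leading term ∝ h^3; use weight 8 = 2^3.
Weighted: (-22.3212619976) − (-2.7924343039) = -19.5288276937
R = (-19.5288276937)/7 = -2.7898325277
Shift from A(h/2): +0.0003252220.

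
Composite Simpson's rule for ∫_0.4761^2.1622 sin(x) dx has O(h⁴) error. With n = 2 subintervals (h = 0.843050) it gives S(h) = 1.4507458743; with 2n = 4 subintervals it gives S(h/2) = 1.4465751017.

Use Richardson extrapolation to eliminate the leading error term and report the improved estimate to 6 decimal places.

1.446297

The method has order 4: 2^4 = 16.
Weighted: 23.1452016272 − 1.4507458743 = 21.6944557529
Extrapolated: 21.6944557529 / 15 = 1.4462970502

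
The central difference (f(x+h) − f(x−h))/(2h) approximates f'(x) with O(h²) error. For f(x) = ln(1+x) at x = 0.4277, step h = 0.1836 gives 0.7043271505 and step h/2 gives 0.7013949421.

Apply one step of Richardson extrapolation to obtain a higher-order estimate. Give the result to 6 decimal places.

0.700418

With r = 2 the leading error scales as h^2, so the weight is 2^2 = 4.
4·0.7013949421 = 2.8055797684; 2.8055797684 − 0.7043271505 = 2.1012526179
Divide by 2^2 − 1 = 3.
So the Richardson estimate is 0.7004175393.
Correction |R − A(h/2)| = 9.774e-04; gap |A(h/2) − A(h)| = 2.932e-03.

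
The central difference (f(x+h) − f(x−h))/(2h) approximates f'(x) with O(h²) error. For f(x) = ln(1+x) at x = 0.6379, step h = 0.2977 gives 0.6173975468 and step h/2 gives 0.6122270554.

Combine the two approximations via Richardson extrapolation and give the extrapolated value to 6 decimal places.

0.610504

With r = 2 the leading error scales as h^2, so the weight is 2^2 = 4.
Weighted: 2.4489082216 − 0.6173975468 = 1.8315106748
R = 1.8315106748/3 = 0.6105035583
Correction |R − A(h/2)| = 1.723e-03; gap |A(h/2) − A(h)| = 5.170e-03.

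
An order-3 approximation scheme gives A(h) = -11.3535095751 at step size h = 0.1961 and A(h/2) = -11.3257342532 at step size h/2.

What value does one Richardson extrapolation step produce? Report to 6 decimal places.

r = 3: numerator weight 8, denominator 7.
Top: 8(-11.3257342532) − (-11.3535095751) = -79.2523644505
Extrapolated: (-79.2523644505) / 7 = -11.3217663501

-11.321766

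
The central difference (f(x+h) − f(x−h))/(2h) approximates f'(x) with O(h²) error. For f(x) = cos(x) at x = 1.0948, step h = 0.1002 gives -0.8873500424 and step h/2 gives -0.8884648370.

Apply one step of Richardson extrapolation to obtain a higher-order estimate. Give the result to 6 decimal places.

-0.888836

Order 2 gives 2^r = 4 and 2^r − 1 = 3.
4 × (-0.8884648370) − (-0.8873500424) = -2.6665093056
Denominator 4 − 1 = 3.
(4 × (-0.8884648370) − (-0.8873500424))/(4 − 1) = -0.8888364352
Gap between inputs: 1.115e-03; correction applied: −0.0003715982.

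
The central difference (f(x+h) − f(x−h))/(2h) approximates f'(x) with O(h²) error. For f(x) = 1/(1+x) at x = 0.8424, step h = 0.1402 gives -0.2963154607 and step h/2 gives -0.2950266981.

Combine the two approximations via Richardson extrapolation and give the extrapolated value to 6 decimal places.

-0.294597

Leading term ∝ h^2; use weight 4 = 2^2.
4 × (-0.2950266981) = -1.1801067924; (-1.1801067924) − (-0.2963154607) = -0.8837913317
Denominator 4 − 1 = 3.
So the Richardson estimate is -0.2945971106.
Correction |R − A(h/2)| = 4.296e-04; gap |A(h/2) − A(h)| = 1.289e-03.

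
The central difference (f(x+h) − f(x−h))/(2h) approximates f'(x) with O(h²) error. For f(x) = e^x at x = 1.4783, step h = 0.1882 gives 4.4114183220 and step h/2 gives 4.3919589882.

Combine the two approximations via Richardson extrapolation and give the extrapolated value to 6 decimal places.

4.385473

r = 2: numerator weight 4, denominator 3.
Weighted: 17.5678359528 − 4.4114183220 = 13.1564176308
(4×4.3919589882 − 4.4114183220)/(4 − 1) = 4.3854725436
Gap between inputs: 1.946e-02; correction applied: −0.0064864446.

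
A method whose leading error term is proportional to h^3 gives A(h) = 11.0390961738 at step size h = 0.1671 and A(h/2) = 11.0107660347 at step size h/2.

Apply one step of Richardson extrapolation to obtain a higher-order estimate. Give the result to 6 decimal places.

11.006719

Order 3 gives 2^r = 8 and 2^r − 1 = 7.
8 × 11.0107660347 − 11.0390961738 = 77.0470321038
Denominator 8 − 1 = 7.
77.0470321038 ÷ 7 = 11.0067188720
Gap between inputs: 2.833e-02; correction applied: −0.0040471627.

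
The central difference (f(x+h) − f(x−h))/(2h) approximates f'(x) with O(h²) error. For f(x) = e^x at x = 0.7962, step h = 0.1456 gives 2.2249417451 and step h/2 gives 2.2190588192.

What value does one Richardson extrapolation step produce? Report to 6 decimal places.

2.217098

The method has order 2: 2^2 = 4.
Numerator 4*A(h/2) − A(h) = 4*2.2190588192 − 2.2249417451 = 6.6512935317
R = 6.6512935317/3 = 2.2170978439
Shift from A(h/2): −0.0019609753.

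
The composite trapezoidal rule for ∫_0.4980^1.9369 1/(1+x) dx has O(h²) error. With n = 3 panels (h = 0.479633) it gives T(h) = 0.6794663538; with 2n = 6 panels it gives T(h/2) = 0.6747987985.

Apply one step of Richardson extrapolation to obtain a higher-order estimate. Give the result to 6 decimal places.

Method order is 2; weight 2^2 = 4.
2^2·A(h/2) = 2.6991951940; minus A(h) gives 2.0197288402.
(4·0.6747987985 − 0.6794663538)/(4 − 1) = 0.6732429467

0.673243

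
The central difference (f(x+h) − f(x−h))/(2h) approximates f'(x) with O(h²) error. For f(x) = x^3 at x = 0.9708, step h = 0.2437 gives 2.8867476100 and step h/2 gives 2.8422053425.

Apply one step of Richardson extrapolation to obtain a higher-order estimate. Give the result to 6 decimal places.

2.827358

Method order is 2; weight 2^2 = 4.
4·2.8422053425 = 11.3688213700; 11.3688213700 − 2.8867476100 = 8.4820737600
(4·2.8422053425 − 2.8867476100)/(4 − 1) = 2.8273579200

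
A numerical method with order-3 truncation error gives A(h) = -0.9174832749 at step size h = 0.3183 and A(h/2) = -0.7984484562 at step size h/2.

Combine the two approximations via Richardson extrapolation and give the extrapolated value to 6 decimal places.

-0.781443

With r = 3 the leading error scales as h^3, so the weight is 2^3 = 8.
2^3*A(h/2) = -6.3875876496; minus A(h) gives -5.4701043747.
Denominator 8 − 1 = 7.
(-5.4701043747) ÷ 7 = -0.7814434821
Gap between inputs: 1.190e-01; correction applied: +0.0170049741.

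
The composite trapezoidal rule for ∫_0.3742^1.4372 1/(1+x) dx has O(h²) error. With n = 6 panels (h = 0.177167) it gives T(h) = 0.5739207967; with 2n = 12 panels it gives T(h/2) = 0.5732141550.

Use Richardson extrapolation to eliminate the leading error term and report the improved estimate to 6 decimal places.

0.572979

r = 2: numerator weight 4, denominator 3.
Top: 4(0.5732141550) − (0.5739207967) = 1.7189358233
Extrapolated: 1.7189358233 / 3 = 0.5729786078
Gap between inputs: 7.066e-04; correction applied: −0.0002355472.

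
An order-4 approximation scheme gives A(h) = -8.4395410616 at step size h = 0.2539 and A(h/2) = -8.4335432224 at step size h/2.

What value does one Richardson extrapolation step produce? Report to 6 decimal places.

-8.433143

The method has order 4: 2^4 = 16.
A(h/2) − A(h) = -8.4335432224 − (-8.4395410616) = 0.0059978392
Divide by 2^4 − 1 = 15: 0.0059978392/15 = 0.0003998559
R = A(h/2) + (A(h/2) − A(h))/15 = -8.4335432224 + 0.0003998559 = -8.4331433665
Shift from A(h/2): +0.0003998559.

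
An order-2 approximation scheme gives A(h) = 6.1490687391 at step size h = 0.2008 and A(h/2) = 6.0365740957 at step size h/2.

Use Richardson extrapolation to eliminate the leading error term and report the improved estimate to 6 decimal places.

5.999076

Error is O(h^2); halving h shrinks it by 2^2 = 4.
Top: 4(6.0365740957) − (6.1490687391) = 17.9972276437
Divide by 2^2 − 1 = 3.
(4*6.0365740957 − 6.1490687391)/(4 − 1) = 5.9990758812
Gap between inputs: 1.125e-01; correction applied: −0.0374982145.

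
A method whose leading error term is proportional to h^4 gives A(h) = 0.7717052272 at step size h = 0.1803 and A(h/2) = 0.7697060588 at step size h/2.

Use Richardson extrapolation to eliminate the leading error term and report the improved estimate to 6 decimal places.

With r = 4 the leading error scales as h^4, so the weight is 2^4 = 16.
A(h/2) − A(h) = 0.7697060588 − 0.7717052272 = -0.0019991684
Correction (A(h/2) − A(h))/(16 − 1) = (-0.0019991684)/15 = -0.0001332779
R = 0.7697060588 − 0.0001332779 = 0.7695727809

0.769573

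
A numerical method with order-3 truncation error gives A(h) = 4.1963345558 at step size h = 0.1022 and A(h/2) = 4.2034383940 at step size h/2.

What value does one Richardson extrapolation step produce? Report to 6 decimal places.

Order 3 gives 2^r = 8 and 2^r − 1 = 7.
Weighted: 33.6275071520 − 4.1963345558 = 29.4311725962
29.4311725962 ÷ 7 = 4.2044532280

4.204453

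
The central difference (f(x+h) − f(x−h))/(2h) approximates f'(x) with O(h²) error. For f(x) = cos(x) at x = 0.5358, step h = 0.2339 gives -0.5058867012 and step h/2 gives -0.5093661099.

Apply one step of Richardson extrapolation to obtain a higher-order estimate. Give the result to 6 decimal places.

-0.510526

Method order is 2; weight 2^2 = 4.
Difference of the inputs: -0.5093661099 − (-0.5058867012) = -0.0034794087
Correction (A(h/2) − A(h))/(4 − 1) = (-0.0034794087)/3 = -0.0011598029
R = -0.5093661099 − 0.0011598029 = -0.5105259128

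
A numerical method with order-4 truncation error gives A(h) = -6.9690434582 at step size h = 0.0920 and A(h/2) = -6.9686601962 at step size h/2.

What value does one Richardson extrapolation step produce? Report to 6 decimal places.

-6.968635

Error is O(h^4); halving h shrinks it by 2^4 = 16.
16*(-6.9686601962) = -111.4985631392; (-111.4985631392) − (-6.9690434582) = -104.5295196810
Divide by 2^4 − 1 = 15.
Extrapolated: (-104.5295196810) / 15 = -6.9686346454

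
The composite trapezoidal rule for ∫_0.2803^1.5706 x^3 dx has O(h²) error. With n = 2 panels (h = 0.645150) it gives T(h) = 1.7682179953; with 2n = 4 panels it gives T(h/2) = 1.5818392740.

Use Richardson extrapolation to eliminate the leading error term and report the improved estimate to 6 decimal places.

1.519713

With r = 2 the leading error scales as h^2, so the weight is 2^2 = 4.
Numerator 4*A(h/2) − A(h) = 4*1.5818392740 − 1.7682179953 = 4.5591391007
Extrapolated: 4.5591391007 / 3 = 1.5197130336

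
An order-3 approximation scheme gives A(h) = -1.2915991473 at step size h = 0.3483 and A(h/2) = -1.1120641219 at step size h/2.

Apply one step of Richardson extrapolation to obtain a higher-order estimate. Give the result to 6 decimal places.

r = 3: numerator weight 8, denominator 7.
8×(-1.1120641219) = -8.8965129752; subtract (-1.2915991473) → -7.6049138279
Denominator 8 − 1 = 7.
So the Richardson estimate is -1.0864162611.

-1.086416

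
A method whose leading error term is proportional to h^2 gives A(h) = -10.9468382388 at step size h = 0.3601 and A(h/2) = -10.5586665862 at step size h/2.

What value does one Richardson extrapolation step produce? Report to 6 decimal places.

-10.429276

With r = 2 the leading error scales as h^2, so the weight is 2^2 = 4.
4 × (-10.5586665862) − (-10.9468382388) = -31.2878281060
R = (-31.2878281060)/3 = -10.4292760353
Correction |R − A(h/2)| = 1.294e-01; gap |A(h/2) − A(h)| = 3.882e-01.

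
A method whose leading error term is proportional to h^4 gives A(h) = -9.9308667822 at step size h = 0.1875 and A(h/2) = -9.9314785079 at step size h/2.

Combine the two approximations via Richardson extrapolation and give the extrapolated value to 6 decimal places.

-9.931519

Leading term ∝ h^4; use weight 16 = 2^4.
16 × (-9.9314785079) = -158.9036561264; (-158.9036561264) − (-9.9308667822) = -148.9727893442
Denominator 16 − 1 = 15.
(-148.9727893442) ÷ 15 = -9.9315192896
Correction |R − A(h/2)| = 4.078e-05; gap |A(h/2) − A(h)| = 6.117e-04.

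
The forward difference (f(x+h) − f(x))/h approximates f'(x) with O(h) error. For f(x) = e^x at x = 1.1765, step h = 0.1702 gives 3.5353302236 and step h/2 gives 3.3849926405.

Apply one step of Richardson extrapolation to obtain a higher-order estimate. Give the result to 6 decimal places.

3.234655

Method order is 1; weight 2^1 = 2.
Weighted: 6.7699852810 − 3.5353302236 = 3.2346550574
Denominator 2 − 1 = 1.
Result: 3.2346550574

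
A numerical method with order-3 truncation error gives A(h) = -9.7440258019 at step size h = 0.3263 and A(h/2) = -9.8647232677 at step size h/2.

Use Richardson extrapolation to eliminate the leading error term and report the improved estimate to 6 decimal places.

-9.881966

Order 3 gives 2^r = 8 and 2^r − 1 = 7.
8·(-9.8647232677) = -78.9177861416; subtract (-9.7440258019) → -69.1737603397
R = (-69.1737603397)/7 = -9.8819657628
Gap between inputs: 1.207e-01; correction applied: −0.0172424951.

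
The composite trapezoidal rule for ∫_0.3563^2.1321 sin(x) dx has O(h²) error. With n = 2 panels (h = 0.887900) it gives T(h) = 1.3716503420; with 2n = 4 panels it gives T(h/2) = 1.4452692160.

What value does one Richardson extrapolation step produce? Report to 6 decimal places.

Method order is 2; weight 2^2 = 4.
Top: 4(1.4452692160) − (1.3716503420) = 4.4094265220
4.4094265220 ÷ 3 = 1.4698088407
Shift from A(h/2): +0.0245396247.

1.469809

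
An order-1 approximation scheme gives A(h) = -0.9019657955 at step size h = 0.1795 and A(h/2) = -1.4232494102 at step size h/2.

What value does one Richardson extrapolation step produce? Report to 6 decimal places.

-1.944533

Leading term ∝ h^1; use weight 2 = 2^1.
2^1·A(h/2) = -2.8464988204; minus A(h) gives -1.9445330249.
Divide by 2^1 − 1 = 1.
R = (-1.9445330249)/1 = -1.9445330249
Correction |R − A(h/2)| = 5.213e-01; gap |A(h/2) − A(h)| = 5.213e-01.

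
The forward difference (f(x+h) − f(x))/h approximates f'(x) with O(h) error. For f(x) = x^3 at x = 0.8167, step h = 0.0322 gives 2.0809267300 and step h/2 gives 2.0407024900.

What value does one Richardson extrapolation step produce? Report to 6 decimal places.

Method order is 1; weight 2^1 = 2.
Top: 2(2.0407024900) − (2.0809267300) = 2.0004782500
Extrapolated: 2.0004782500 / 1 = 2.0004782500
Gap between inputs: 4.022e-02; correction applied: −0.0402242400.

2.000478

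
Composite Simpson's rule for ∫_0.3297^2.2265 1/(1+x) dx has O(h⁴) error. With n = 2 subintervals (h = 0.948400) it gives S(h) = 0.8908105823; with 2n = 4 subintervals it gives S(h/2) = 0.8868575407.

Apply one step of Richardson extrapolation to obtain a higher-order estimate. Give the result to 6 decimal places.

r = 4, so 2^r = 16.
Weighted: 14.1897206512 − 0.8908105823 = 13.2989100689
Denominator 16 − 1 = 15.
(16·0.8868575407 − 0.8908105823)/(16 − 1) = 0.8865940046
Correction |R − A(h/2)| = 2.635e-04; gap |A(h/2) − A(h)| = 3.953e-03.

0.886594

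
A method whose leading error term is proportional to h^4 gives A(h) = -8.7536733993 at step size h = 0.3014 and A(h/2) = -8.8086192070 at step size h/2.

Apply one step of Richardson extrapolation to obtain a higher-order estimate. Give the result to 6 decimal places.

-8.812282

The method has order 4: 2^4 = 16.
2^4*A(h/2) = -140.9379073120; minus A(h) gives -132.1842339127.
Denominator 16 − 1 = 15.
Extrapolated: (-132.1842339127) / 15 = -8.8122822608
Gap between inputs: 5.495e-02; correction applied: −0.0036630538.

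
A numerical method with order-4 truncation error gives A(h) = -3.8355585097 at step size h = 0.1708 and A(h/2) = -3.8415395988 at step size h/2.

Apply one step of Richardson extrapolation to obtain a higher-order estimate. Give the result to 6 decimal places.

-3.841938

Error is O(h^4); halving h shrinks it by 2^4 = 16.
Weighted: (-61.4646335808) − (-3.8355585097) = -57.6290750711
Extrapolated: (-57.6290750711) / 15 = -3.8419383381
Gap between inputs: 5.981e-03; correction applied: −0.0003987393.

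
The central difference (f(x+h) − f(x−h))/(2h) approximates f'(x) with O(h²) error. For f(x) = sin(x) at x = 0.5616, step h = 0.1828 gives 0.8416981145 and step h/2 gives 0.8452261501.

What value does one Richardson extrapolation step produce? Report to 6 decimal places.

0.846402

Order 2 gives 2^r = 4 and 2^r − 1 = 3.
2^2*A(h/2) = 3.3809046004; minus A(h) gives 2.5392064859.
Divide by 2^2 − 1 = 3.
R = 2.5392064859/3 = 0.8464021620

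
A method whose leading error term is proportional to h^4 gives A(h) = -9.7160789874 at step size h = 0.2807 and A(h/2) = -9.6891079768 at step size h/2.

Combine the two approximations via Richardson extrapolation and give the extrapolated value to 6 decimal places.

-9.687310

Method order is 4; weight 2^4 = 16.
2^4·A(h/2) = -155.0257276288; minus A(h) gives -145.3096486414.
(-145.3096486414) ÷ 15 = -9.6873099094
Correction |R − A(h/2)| = 1.798e-03; gap |A(h/2) − A(h)| = 2.697e-02.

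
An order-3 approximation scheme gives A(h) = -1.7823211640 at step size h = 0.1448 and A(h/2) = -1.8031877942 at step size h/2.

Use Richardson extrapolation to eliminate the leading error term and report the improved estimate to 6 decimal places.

-1.806169

Leading term ∝ h^3; use weight 8 = 2^3.
Numerator 8×A(h/2) − A(h) = 8×(-1.8031877942) − (-1.7823211640) = -12.6431811896
Denominator 8 − 1 = 7.
Result: -1.8061687414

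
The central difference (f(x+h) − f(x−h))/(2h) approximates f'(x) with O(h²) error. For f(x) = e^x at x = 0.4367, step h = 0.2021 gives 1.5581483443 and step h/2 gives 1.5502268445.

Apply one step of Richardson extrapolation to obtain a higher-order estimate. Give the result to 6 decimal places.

1.547586

Error is O(h^2); halving h shrinks it by 2^2 = 4.
4 × 1.5502268445 = 6.2009073780; subtract 1.5581483443 → 4.6427590337
Extrapolated: 4.6427590337 / 3 = 1.5475863446
Gap between inputs: 7.921e-03; correction applied: −0.0026404999.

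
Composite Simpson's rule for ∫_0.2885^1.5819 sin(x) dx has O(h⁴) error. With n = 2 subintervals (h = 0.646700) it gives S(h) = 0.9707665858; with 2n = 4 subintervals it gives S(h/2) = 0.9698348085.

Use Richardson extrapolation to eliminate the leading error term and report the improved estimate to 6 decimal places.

0.969773

r = 4: numerator weight 16, denominator 15.
16 × 0.9698348085 = 15.5173569360; 15.5173569360 − 0.9707665858 = 14.5465903502
14.5465903502 ÷ 15 = 0.9697726900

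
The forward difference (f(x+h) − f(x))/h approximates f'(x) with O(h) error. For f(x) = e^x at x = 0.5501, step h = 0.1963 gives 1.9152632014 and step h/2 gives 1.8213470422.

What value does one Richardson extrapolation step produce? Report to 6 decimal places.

1.727431

Leading term ∝ h^1; use weight 2 = 2^1.
2^1×A(h/2) = 3.6426940844; minus A(h) gives 1.7274308830.
R = 1.7274308830/1 = 1.7274308830
Correction |R − A(h/2)| = 9.392e-02; gap |A(h/2) − A(h)| = 9.392e-02.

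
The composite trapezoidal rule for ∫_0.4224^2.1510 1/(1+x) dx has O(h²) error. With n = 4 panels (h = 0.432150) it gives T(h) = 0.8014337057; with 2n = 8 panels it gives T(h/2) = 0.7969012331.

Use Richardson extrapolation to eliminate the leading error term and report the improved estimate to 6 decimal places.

0.795390

r = 2, so 2^r = 4.
Difference of the inputs: 0.7969012331 − 0.8014337057 = -0.0045324726
Divide by 2^2 − 1 = 3: (-0.0045324726)/3 = -0.0015108242
R = 0.7969012331 − 0.0015108242 = 0.7953904089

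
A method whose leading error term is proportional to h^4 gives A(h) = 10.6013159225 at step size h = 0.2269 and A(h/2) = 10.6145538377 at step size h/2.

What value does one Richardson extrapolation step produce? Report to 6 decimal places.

10.615436

Error is O(h^4); halving h shrinks it by 2^4 = 16.
16·10.6145538377 = 169.8328614032; 169.8328614032 − 10.6013159225 = 159.2315454807
Denominator 16 − 1 = 15.
So the Richardson estimate is 10.6154363654.
Gap between inputs: 1.324e-02; correction applied: +0.0008825277.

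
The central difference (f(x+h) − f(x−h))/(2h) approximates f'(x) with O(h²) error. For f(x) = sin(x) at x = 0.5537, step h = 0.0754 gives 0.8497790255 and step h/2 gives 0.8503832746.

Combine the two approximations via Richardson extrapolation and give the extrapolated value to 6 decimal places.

0.850585

Order 2 gives 2^r = 4 and 2^r − 1 = 3.
Top: 4(0.8503832746) − (0.8497790255) = 2.5517540729
Divide by 2^2 − 1 = 3.
Result: 0.8505846910
Shift from A(h/2): +0.0002014164.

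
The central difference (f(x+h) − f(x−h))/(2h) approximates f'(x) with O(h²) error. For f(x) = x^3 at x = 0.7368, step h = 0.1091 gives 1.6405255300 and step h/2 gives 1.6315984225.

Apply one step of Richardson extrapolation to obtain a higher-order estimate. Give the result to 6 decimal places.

1.628623

Method order is 2; weight 2^2 = 4.
Numerator 4*A(h/2) − A(h) = 4*1.6315984225 − 1.6405255300 = 4.8858681600
(4*1.6315984225 − 1.6405255300)/(4 − 1) = 1.6286227200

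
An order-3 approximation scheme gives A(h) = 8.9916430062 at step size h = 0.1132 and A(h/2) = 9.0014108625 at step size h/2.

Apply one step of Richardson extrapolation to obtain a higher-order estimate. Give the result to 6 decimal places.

The method has order 3: 2^3 = 8.
8 × 9.0014108625 − 8.9916430062 = 63.0196438938
Denominator 8 − 1 = 7.
(8 × 9.0014108625 − 8.9916430062)/(8 − 1) = 9.0028062705

9.002806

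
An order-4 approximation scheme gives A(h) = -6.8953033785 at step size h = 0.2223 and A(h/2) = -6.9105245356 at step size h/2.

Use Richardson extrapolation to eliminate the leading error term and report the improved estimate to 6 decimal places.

The method has order 4: 2^4 = 16.
16*(-6.9105245356) − (-6.8953033785) = -103.6730891911
Divide by 2^4 − 1 = 15.
So the Richardson estimate is -6.9115392794.
Shift from A(h/2): −0.0010147438.

-6.911539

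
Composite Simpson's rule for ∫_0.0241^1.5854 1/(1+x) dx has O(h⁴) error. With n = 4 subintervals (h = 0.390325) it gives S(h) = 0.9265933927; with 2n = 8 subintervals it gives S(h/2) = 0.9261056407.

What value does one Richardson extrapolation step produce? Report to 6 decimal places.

0.926073

Order 4 gives 2^r = 16 and 2^r − 1 = 15.
Numerator 16*A(h/2) − A(h) = 16*0.9261056407 − 0.9265933927 = 13.8910968585
(16*0.9261056407 − 0.9265933927)/(16 − 1) = 0.9260731239
Shift from A(h/2): −0.0000325168.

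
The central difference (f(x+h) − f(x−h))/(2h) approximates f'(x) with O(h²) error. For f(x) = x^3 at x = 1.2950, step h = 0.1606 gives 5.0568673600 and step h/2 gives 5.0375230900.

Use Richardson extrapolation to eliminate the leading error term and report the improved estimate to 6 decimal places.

5.031075

Error is O(h^2); halving h shrinks it by 2^2 = 4.
2^2×A(h/2) = 20.1500923600; minus A(h) gives 15.0932250000.
Denominator 4 − 1 = 3.
So the Richardson estimate is 5.0310750000.
Gap between inputs: 1.934e-02; correction applied: −0.0064480900.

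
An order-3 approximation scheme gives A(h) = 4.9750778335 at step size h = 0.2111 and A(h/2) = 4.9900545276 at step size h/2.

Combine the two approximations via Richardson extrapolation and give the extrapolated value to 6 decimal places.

The method has order 3: 2^3 = 8.
2^3 × A(h/2) = 39.9204362208; minus A(h) gives 34.9453583873.
(8 × 4.9900545276 − 4.9750778335)/(8 − 1) = 4.9921940553
Correction |R − A(h/2)| = 2.140e-03; gap |A(h/2) − A(h)| = 1.498e-02.

4.992194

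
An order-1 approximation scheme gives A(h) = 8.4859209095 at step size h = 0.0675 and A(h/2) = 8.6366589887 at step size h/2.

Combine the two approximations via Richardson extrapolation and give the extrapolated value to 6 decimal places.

8.787397

The method has order 1: 2^1 = 2.
A(h/2) − A(h) = 8.6366589887 − 8.4859209095 = 0.1507380792
Divide by 2^1 − 1 = 1: 0.1507380792/1 = 0.1507380792
R = A(h/2) + (A(h/2) − A(h))/1 = 8.6366589887 + 0.1507380792 = 8.7873970679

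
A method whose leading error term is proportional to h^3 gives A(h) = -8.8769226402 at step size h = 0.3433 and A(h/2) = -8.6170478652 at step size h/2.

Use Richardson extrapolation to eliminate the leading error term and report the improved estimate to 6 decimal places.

The method has order 3: 2^3 = 8.
Difference of the inputs: -8.6170478652 − (-8.8769226402) = 0.2598747750
Divide by 2^3 − 1 = 7: 0.2598747750/7 = 0.0371249679
R = A(h/2) + (A(h/2) − A(h))/7 = -8.6170478652 + 0.0371249679 = -8.5799228973

-8.579923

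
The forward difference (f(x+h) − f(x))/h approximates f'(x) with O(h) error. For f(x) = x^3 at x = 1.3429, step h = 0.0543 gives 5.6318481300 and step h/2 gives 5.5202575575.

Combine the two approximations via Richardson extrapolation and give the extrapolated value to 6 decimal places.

Method order is 1; weight 2^1 = 2.
2·5.5202575575 = 11.0405151150; 11.0405151150 − 5.6318481300 = 5.4086669850
Divide by 2^1 − 1 = 1.
(2·5.5202575575 − 5.6318481300)/(2 − 1) = 5.4086669850

5.408667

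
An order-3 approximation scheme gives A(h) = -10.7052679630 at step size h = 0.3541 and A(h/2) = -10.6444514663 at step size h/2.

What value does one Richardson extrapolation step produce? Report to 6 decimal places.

r = 3, so 2^r = 8.
8·(-10.6444514663) − (-10.7052679630) = -74.4503437674
Extrapolated: (-74.4503437674) / 7 = -10.6357633953

-10.635763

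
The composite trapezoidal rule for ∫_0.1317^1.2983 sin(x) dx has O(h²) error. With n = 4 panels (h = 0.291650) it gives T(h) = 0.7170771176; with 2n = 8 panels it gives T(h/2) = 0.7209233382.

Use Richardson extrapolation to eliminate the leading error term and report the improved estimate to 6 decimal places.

Error is O(h^2); halving h shrinks it by 2^2 = 4.
4·0.7209233382 − 0.7170771176 = 2.1666162352
Extrapolated: 2.1666162352 / 3 = 0.7222054117

0.722205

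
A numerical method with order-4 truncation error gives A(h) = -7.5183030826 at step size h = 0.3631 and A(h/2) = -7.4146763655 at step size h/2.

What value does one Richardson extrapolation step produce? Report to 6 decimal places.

-7.407768

Error is O(h^4); halving h shrinks it by 2^4 = 16.
16*(-7.4146763655) = -118.6348218480; subtract (-7.5183030826) → -111.1165187654
Divide by 2^4 − 1 = 15.
Result: -7.4077679177
Shift from A(h/2): +0.0069084478.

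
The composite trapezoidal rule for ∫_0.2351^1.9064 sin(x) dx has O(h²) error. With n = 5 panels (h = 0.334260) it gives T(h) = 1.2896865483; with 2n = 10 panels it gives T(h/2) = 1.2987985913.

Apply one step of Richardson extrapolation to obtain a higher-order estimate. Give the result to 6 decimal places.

1.301836

Leading term ∝ h^2; use weight 4 = 2^2.
2^2 × A(h/2) = 5.1951943652; minus A(h) gives 3.9055078169.
R = 3.9055078169/3 = 1.3018359390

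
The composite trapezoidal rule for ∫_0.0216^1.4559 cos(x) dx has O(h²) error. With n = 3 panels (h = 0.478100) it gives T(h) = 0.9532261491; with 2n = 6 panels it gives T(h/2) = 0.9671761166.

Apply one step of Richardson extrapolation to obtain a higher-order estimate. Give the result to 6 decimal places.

0.971826

With r = 2 the leading error scales as h^2, so the weight is 2^2 = 4.
Weighted: 3.8687044664 − 0.9532261491 = 2.9154783173
Divide by 2^2 − 1 = 3.
R = 2.9154783173/3 = 0.9718261058
Correction |R − A(h/2)| = 4.650e-03; gap |A(h/2) − A(h)| = 1.395e-02.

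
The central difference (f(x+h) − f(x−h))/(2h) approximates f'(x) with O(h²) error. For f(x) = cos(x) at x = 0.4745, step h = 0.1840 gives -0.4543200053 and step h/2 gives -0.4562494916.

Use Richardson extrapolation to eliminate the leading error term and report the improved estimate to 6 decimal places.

Order 2 gives 2^r = 4 and 2^r − 1 = 3.
4·(-0.4562494916) − (-0.4543200053) = -1.3706779611
R = (-1.3706779611)/3 = -0.4568926537
Shift from A(h/2): −0.0006431621.

-0.456893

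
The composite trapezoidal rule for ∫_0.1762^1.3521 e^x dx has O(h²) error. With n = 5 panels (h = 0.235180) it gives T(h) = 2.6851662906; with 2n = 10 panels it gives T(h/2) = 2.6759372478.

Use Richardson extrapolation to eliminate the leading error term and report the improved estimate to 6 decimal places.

With r = 2 the leading error scales as h^2, so the weight is 2^2 = 4.
4 × 2.6759372478 = 10.7037489912; 10.7037489912 − 2.6851662906 = 8.0185827006
R = 8.0185827006/3 = 2.6728609002

2.672861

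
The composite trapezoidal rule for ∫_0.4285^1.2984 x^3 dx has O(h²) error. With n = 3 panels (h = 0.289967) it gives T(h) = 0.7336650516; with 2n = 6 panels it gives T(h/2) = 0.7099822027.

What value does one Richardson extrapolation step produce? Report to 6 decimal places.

0.702088

Leading term ∝ h^2; use weight 4 = 2^2.
4 × 0.7099822027 = 2.8399288108; subtract 0.7336650516 → 2.1062637592
Divide by 2^2 − 1 = 3.
(4 × 0.7099822027 − 0.7336650516)/(4 − 1) = 0.7020879197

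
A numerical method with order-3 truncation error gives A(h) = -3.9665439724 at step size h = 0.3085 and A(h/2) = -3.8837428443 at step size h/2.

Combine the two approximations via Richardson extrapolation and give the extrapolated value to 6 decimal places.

-3.871914

r = 3: numerator weight 8, denominator 7.
8 × (-3.8837428443) = -31.0699427544; (-31.0699427544) − (-3.9665439724) = -27.1033987820
Denominator 8 − 1 = 7.
R = (-27.1033987820)/7 = -3.8719141117
Gap between inputs: 8.280e-02; correction applied: +0.0118287326.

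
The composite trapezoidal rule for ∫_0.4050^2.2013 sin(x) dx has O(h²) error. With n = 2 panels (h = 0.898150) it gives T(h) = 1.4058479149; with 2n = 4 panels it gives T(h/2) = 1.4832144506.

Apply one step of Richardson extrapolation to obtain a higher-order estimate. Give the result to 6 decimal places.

1.509003

Leading term ∝ h^2; use weight 4 = 2^2.
Weighted: 5.9328578024 − 1.4058479149 = 4.5270098875
4.5270098875 ÷ 3 = 1.5090032958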